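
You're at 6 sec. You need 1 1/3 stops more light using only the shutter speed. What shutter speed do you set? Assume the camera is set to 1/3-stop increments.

15 s

Shutter speed: 6 → 8 → 10 → 13 → 15 — 1 1/3 stops longer (brighter).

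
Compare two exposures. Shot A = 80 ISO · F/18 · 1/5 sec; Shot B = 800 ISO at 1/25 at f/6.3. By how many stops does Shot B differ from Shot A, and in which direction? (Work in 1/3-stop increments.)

Aperture: f/18 → f/16 → f/14 → f/13 → f/11 → f/10 → f/9 → f/8 → f/7.1 → f/6.3 — 3 stops wider (brighter).
Shutter speed: 1/5 → 1/6 → 1/8 → 1/10 → 1/13 → 1/15 → 1/20 → 1/25 — 2 1/3 stops faster (darker).
ISO: 80 → 100 → 125 → 160 → 200 → 250 → 320 → 400 → 500 → 640 → 800 — 3 1/3 stops higher (brighter).
Net: +3 −2 1/3 +3 1/3 = +4 stops.

4 stops brighter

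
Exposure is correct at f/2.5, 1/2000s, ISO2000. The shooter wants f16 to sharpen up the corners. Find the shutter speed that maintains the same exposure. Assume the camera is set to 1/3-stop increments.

1/50s

Aperture: f/2.5 → f/2.8 → f/3.2 → f/3.5 → f/4 → f/4.5 → f/5 → f/5.6 → f/6.3 → f/7.1 → f/8 → f/9 → f/10 → f/11 → f/13 → f/14 → f/16 — 5 1/3 stops stopped down (darker).
Need 5 1/3 stops brighter from the shutter speed: 1/2000 → 1/1600 → 1/1250 → 1/1000 → 1/800 → 1/640 → 1/500 → 1/400 → 1/320 → 1/250 → 1/200 → 1/160 → 1/125 → 1/100 → 1/80 → 1/60 → 1/50.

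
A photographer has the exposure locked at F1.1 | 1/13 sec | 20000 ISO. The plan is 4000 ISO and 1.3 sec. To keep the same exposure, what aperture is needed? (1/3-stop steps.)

ISO: 20000 → 16000 → 12800 → 10000 → 8000 → 6400 → 5000 → 4000 — 2 1/3 stops dropped (darker).
Shutter speed: 1/13 → 1/10 → 1/8 → 1/6 → 1/5 → 1/4 → 0.3 → 0.4 → 0.5 → 0.6 → 0.8 → 1 → 1.3 — 4 stops slower (brighter).
Net change so far: 1 2/3 stops brighter. Offset with the aperture: f/1.1 → f/1.2 → f/1.4 → f/1.6 → f/1.8 → f/2.

f/2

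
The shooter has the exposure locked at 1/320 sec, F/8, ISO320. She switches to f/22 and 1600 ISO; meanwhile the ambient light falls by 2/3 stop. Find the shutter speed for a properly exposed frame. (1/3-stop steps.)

1/125s

Scene light: 2/3 stop darker.
Aperture: f/8 → f/9 → f/10 → f/11 → f/13 → f/14 → f/16 → f/18 → f/20 → f/22 — 3 stops stopped down (darker).
ISO: 320 → 400 → 500 → 640 → 800 → 1000 → 1250 → 1600 — 2 1/3 stops raised (brighter).
Net so far: 1 1/3 stops darker. Shutter speed: 1/320 → 1/250 → 1/200 → 1/160 → 1/125.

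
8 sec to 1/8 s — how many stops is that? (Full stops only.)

8 → 4 → 2 → 1 → 1/2 → 1/4 → 1/8 — count the steps: 6 stops.

6 stops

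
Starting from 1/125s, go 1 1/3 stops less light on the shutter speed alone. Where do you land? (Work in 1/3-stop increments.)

1/320s

Shutter speed: 1/125 → 1/160 → 1/200 → 1/250 → 1/320 — 1 1/3 stops shorter (darker).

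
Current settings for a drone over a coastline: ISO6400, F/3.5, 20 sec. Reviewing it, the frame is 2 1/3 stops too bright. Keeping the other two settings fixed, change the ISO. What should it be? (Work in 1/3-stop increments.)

Overexposed by 2 1/3 stops → need 2 1/3 stops darker.
ISO: 6400 → 5000 → 4000 → 3200 → 2500 → 2000 → 1600 → 1250.

ISO 1250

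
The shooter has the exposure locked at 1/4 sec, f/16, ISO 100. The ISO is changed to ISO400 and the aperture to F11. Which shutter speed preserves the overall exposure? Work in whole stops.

1/30s

ISO: 100 → 200 → 400 — 2 stops higher (brighter).
Aperture: f/16 → f/11 — 1 stop wider (brighter).
Net change so far: 3 stops brighter. Offset with the shutter speed: 1/4 → 1/8 → 1/15 → 1/30.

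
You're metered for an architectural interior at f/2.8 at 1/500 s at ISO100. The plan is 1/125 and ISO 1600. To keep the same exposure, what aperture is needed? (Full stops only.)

f/22

Shutter speed: 1/500 → 1/250 → 1/125 — 2 stops longer (brighter).
ISO: 100 → 200 → 400 → 800 → 1600 — 4 stops higher (brighter).
Net change so far: 6 stops brighter. Offset with the aperture: f/2.8 → f/4 → f/5.6 → f/8 → f/11 → f/16 → f/22.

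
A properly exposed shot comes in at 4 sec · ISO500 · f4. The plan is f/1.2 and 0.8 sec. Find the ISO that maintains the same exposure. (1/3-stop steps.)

ISO 250

Aperture: f/4 → f/3.5 → f/3.2 → f/2.8 → f/2.5 → f/2.2 → f/2 → f/1.8 → f/1.6 → f/1.4 → f/1.2 — 3 1/3 stops wider (brighter).
Shutter speed: 4 → 3.2 → 2.5 → 2 → 1.6 → 1.3 → 1 → 0.8 — 2 1/3 stops shorter (darker).
Net change so far: 1 stop brighter. Offset with the ISO: 500 → 400 → 320 → 250.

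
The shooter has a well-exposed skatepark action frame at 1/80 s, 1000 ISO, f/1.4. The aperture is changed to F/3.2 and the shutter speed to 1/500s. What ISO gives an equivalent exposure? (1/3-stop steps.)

Aperture: f/1.4 → f/1.6 → f/1.8 → f/2 → f/2.2 → f/2.5 → f/2.8 → f/3.2 — 2 1/3 stops smaller aperture (darker).
Shutter speed: 1/80 → 1/100 → 1/125 → 1/160 → 1/200 → 1/250 → 1/320 → 1/400 → 1/500 — 2 2/3 stops shorter (darker).
Net change so far: 5 stops darker. Offset with the ISO: 1000 → 1250 → 1600 → 2000 → 2500 → 3200 → 4000 → 5000 → 6400 → 8000 → 10000 → 12800 → 16000 → 20000 → 25600 → 32000.

ISO 32000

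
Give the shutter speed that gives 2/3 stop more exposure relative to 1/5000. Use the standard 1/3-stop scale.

Shutter speed: 1/5000 → 1/4000 → 1/3200 — 2/3 stop longer (brighter).

1/3200s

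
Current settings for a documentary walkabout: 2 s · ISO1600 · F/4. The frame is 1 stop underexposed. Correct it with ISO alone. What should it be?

ISO 3200

Underexposed by 1 stop → need 1 stop brighter.
ISO: 1600 → 3200.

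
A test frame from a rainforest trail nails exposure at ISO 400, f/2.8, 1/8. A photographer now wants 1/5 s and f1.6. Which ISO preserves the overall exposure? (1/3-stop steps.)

Shutter speed: 1/8 → 1/6 → 1/5 — 2/3 stop slower (brighter).
Aperture: f/2.8 → f/2.5 → f/2.2 → f/2 → f/1.8 → f/1.6 — 1 2/3 stops wider (brighter).
Net change so far: 2 1/3 stops brighter. Offset with the ISO: 400 → 320 → 250 → 200 → 160 → 125 → 100 → 80.

ISO 80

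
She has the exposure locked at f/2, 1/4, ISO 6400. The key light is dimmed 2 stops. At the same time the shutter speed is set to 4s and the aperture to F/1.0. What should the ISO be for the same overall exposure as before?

ISO 400

Scene light: 2 stops darker.
Shutter speed: 1/4 → 1/2 → 1 → 2 → 4 — 4 stops slower (brighter).
Aperture: f/2 → f/1.4 → f/1.0 — 2 stops wider (brighter).
Net so far: 4 stops brighter. ISO: 6400 → 3200 → 1600 → 800 → 400.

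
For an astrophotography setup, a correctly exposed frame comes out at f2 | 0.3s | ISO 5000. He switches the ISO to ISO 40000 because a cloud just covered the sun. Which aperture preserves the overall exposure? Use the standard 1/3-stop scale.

f/5.6

ISO: 5000 → 6400 → 8000 → 10000 → 12800 → 16000 → 20000 → 25600 → 32000 → 40000 — 3 stops higher (brighter).
Need 3 stops darker from the aperture: f/2 → f/2.2 → f/2.5 → f/2.8 → f/3.2 → f/3.5 → f/4 → f/4.5 → f/5 → f/5.6.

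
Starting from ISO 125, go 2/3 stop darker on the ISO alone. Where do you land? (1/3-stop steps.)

ISO 80

ISO: 125 → 100 → 80 — 2/3 stop lower (darker).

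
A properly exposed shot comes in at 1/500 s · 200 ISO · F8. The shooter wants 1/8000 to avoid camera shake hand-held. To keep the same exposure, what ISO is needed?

Shutter speed: 1/500 → 1/1000 → 1/2000 → 1/4000 → 1/8000 — 4 stops shorter (darker).
Need 4 stops brighter from the ISO: 200 → 400 → 800 → 1600 → 3200.

ISO 3200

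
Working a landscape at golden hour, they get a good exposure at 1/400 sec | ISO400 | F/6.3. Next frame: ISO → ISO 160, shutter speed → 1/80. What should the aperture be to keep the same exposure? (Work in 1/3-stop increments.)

f/9

ISO: 400 → 320 → 250 → 200 → 160 — 1 1/3 stops lower (darker).
Shutter speed: 1/400 → 1/320 → 1/250 → 1/200 → 1/160 → 1/125 → 1/100 → 1/80 — 2 1/3 stops longer (brighter).
Net change so far: 1 stop brighter. Offset with the aperture: f/6.3 → f/7.1 → f/8 → f/9.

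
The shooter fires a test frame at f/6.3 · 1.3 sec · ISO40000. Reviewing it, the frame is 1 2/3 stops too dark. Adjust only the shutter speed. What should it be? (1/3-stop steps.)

Underexposed by 1 2/3 stops → need 1 2/3 stops brighter.
Shutter speed: 1.3 → 1.6 → 2 → 2.5 → 3.2 → 4.

4 s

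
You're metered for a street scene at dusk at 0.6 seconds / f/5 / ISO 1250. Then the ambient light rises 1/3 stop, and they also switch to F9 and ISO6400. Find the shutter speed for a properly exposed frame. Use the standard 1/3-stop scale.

Scene light: 1/3 stop brighter.
Aperture: f/5 → f/5.6 → f/6.3 → f/7.1 → f/8 → f/9 — 1 2/3 stops narrower (darker).
ISO: 1250 → 1600 → 2000 → 2500 → 3200 → 4000 → 5000 → 6400 — 2 1/3 stops higher (brighter).
Net so far: 1 stop brighter. Shutter speed: 0.6 → 0.5 → 0.4 → 0.3.

0.3 s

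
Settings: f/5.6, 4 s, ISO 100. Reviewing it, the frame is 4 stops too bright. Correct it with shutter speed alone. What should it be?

Overexposed by 4 stops → need 4 stops darker.
Shutter speed: 4 → 2 → 1 → 1/2 → 1/4.

1/4s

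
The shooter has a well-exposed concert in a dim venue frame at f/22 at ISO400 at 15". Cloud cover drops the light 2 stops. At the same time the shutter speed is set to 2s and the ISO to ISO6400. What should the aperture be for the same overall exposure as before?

Scene light: 2 stops darker.
Shutter speed: 15 → 8 → 4 → 2 — 3 stops shorter (darker).
ISO: 400 → 800 → 1600 → 3200 → 6400 — 4 stops higher (brighter).
Net so far: 1 stop darker. Aperture: f/22 → f/16.

f/16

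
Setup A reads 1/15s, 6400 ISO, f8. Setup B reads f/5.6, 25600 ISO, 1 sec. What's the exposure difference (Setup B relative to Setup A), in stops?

Aperture: f/8 → f/5.6 — 1 stop opened up (brighter).
Shutter speed: 1/15 → 1/8 → 1/4 → 1/2 → 1 — 4 stops slower (brighter).
ISO: 6400 → 12800 → 25600 — 2 stops raised (brighter).
Net: +1 +4 +2 = +7 stops.

7 stops brighter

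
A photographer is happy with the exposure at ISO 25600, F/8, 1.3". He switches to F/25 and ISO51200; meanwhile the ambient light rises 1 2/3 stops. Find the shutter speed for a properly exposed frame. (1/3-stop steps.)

2 s

Scene light: 1 2/3 stops brighter.
Aperture: f/8 → f/9 → f/10 → f/11 → f/13 → f/14 → f/16 → f/18 → f/20 → f/22 → f/25 — 3 1/3 stops smaller aperture (darker).
ISO: 25600 → 32000 → 40000 → 51200 — 1 stop higher (brighter).
Net so far: 2/3 stop darker. Shutter speed: 1.3 → 1.6 → 2.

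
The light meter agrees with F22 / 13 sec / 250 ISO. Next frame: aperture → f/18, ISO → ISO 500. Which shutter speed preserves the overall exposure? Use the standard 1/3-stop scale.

Aperture: f/22 → f/20 → f/18 — 2/3 stop wider (brighter).
ISO: 250 → 320 → 400 → 500 — 1 stop raised (brighter).
Net change so far: 1 2/3 stops brighter. Offset with the shutter speed: 13 → 10 → 8 → 6 → 5 → 4.

4 s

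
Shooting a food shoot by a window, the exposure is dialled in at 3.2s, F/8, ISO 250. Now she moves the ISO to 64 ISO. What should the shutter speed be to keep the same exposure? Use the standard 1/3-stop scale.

ISO: 250 → 200 → 160 → 125 → 100 → 80 → 64 — 2 stops lower (darker).
Need 2 stops brighter from the shutter speed: 3.2 → 4 → 5 → 6 → 8 → 10 → 13.

13 s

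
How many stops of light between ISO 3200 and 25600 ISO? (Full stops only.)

3200 → 6400 → 12800 → 25600 — count the steps: 3 stops.

3 stops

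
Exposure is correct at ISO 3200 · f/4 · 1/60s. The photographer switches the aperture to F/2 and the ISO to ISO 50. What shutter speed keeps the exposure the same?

Aperture: f/4 → f/2.8 → f/2 — 2 stops wider (brighter).
ISO: 3200 → 1600 → 800 → 400 → 200 → 100 → 50 — 6 stops lower (darker).
Net change so far: 4 stops darker. Offset with the shutter speed: 1/60 → 1/30 → 1/15 → 1/8 → 1/4.

1/4s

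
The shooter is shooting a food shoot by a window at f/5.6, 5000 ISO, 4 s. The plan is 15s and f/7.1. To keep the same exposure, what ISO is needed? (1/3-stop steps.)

ISO 2000

Shutter speed: 4 → 5 → 6 → 8 → 10 → 13 → 15 — 2 stops slower (brighter).
Aperture: f/5.6 → f/6.3 → f/7.1 — 2/3 stop narrower (darker).
Net change so far: 1 1/3 stops brighter. Offset with the ISO: 5000 → 4000 → 3200 → 2500 → 2000.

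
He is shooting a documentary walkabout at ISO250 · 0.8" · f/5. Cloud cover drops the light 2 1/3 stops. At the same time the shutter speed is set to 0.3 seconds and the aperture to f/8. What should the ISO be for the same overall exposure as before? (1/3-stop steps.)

ISO 8000

Scene light: 2 1/3 stops darker.
Shutter speed: 0.8 → 0.6 → 0.5 → 0.4 → 0.3 — 1 1/3 stops shorter (darker).
Aperture: f/5 → f/5.6 → f/6.3 → f/7.1 → f/8 — 1 1/3 stops stopped down (darker).
Net so far: 5 stops darker. ISO: 250 → 320 → 400 → 500 → 640 → 800 → 1000 → 1250 → 1600 → 2000 → 2500 → 3200 → 4000 → 5000 → 6400 → 8000.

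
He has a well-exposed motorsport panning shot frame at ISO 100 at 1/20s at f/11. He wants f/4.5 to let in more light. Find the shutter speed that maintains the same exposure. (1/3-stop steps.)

1/125s

Aperture: f/11 → f/10 → f/9 → f/8 → f/7.1 → f/6.3 → f/5.6 → f/5 → f/4.5 — 2 2/3 stops opened up (brighter).
Need 2 2/3 stops darker from the shutter speed: 1/20 → 1/25 → 1/30 → 1/40 → 1/50 → 1/60 → 1/80 → 1/100 → 1/125.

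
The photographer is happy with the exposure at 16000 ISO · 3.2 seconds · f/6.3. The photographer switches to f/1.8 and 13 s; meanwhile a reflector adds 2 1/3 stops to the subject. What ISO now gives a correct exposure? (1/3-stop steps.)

ISO 64

Scene light: 2 1/3 stops brighter.
Aperture: f/6.3 → f/5.6 → f/5 → f/4.5 → f/4 → f/3.5 → f/3.2 → f/2.8 → f/2.5 → f/2.2 → f/2 → f/1.8 — 3 2/3 stops opened up (brighter).
Shutter speed: 3.2 → 4 → 5 → 6 → 8 → 10 → 13 — 2 stops longer (brighter).
Net so far: 8 stops brighter. ISO: 16000 → 12800 → 10000 → 8000 → 6400 → 5000 → 4000 → 3200 → 2500 → 2000 → 1600 → 1250 → 1000 → 800 → 640 → 500 → 400 → 320 → 250 → 200 → 160 → 125 → 100 → 80 → 64.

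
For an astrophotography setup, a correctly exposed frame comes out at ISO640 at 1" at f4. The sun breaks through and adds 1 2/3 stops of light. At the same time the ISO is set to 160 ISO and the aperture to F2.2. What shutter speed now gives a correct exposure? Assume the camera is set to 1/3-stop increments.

0.4 s

Scene light: 1 2/3 stops brighter.
ISO: 640 → 500 → 400 → 320 → 250 → 200 → 160 — 2 stops lower (darker).
Aperture: f/4 → f/3.5 → f/3.2 → f/2.8 → f/2.5 → f/2.2 — 1 2/3 stops larger aperture (brighter).
Net so far: 1 1/3 stops brighter. Shutter speed: 1 → 0.8 → 0.6 → 0.5 → 0.4.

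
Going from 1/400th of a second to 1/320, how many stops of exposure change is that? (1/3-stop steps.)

1/3 stop

1/400 → 1/320 — count the steps: 1 third-stops = 1/3 stop.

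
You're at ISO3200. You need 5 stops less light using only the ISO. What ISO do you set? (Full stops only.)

ISO 100

ISO: 3200 → 1600 → 800 → 400 → 200 → 100 — 5 stops lower (darker).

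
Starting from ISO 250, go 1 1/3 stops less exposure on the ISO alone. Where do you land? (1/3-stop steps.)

ISO 100

ISO: 250 → 200 → 160 → 125 → 100 — 1 1/3 stops lower (darker).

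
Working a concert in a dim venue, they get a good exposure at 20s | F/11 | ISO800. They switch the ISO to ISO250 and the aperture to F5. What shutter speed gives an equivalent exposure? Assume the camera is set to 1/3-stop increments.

13 s

ISO: 800 → 640 → 500 → 400 → 320 → 250 — 1 2/3 stops lower (darker).
Aperture: f/11 → f/10 → f/9 → f/8 → f/7.1 → f/6.3 → f/5.6 → f/5 — 2 1/3 stops larger aperture (brighter).
Net change so far: 2/3 stop brighter. Offset with the shutter speed: 20 → 15 → 13.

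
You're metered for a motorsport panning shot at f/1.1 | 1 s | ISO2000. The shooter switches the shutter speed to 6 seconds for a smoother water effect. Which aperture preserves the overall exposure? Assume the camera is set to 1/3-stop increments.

Shutter speed: 1 → 1.3 → 1.6 → 2 → 2.5 → 3.2 → 4 → 5 → 6 — 2 2/3 stops slower (brighter).
Need 2 2/3 stops darker from the aperture: f/1.1 → f/1.2 → f/1.4 → f/1.6 → f/1.8 → f/2 → f/2.2 → f/2.5 → f/2.8.

f/2.8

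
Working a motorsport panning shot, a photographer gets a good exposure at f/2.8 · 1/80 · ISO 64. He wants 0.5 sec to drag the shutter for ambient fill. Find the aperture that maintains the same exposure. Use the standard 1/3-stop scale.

Shutter speed: 1/80 → 1/60 → 1/50 → 1/40 → 1/30 → 1/25 → 1/20 → 1/15 → 1/13 → 1/10 → 1/8 → 1/6 → 1/5 → 1/4 → 0.3 → 0.4 → 0.5 — 5 1/3 stops slower (brighter).
Need 5 1/3 stops darker from the aperture: f/2.8 → f/3.2 → f/3.5 → f/4 → f/4.5 → f/5 → f/5.6 → f/6.3 → f/7.1 → f/8 → f/9 → f/10 → f/11 → f/13 → f/14 → f/16 → f/18.

f/18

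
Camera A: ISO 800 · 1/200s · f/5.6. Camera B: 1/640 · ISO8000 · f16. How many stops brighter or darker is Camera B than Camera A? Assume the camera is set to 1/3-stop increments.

1 1/3 stops darker

Aperture: f/5.6 → f/6.3 → f/7.1 → f/8 → f/9 → f/10 → f/11 → f/13 → f/14 → f/16 — 3 stops stopped down (darker).
Shutter speed: 1/200 → 1/250 → 1/320 → 1/400 → 1/500 → 1/640 — 1 2/3 stops shorter (darker).
ISO: 800 → 1000 → 1250 → 1600 → 2000 → 2500 → 3200 → 4000 → 5000 → 6400 → 8000 — 3 1/3 stops raised (brighter).
Net: −3 −1 2/3 +3 1/3 = −1 1/3 stops.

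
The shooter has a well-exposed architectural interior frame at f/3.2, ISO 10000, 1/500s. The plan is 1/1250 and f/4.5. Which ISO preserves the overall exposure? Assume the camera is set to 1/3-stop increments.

Shutter speed: 1/500 → 1/640 → 1/800 → 1/1000 → 1/1250 — 1 1/3 stops faster (darker).
Aperture: f/3.2 → f/3.5 → f/4 → f/4.5 — 1 stop stopped down (darker).
Net change so far: 2 1/3 stops darker. Offset with the ISO: 10000 → 12800 → 16000 → 20000 → 25600 → 32000 → 40000 → 51200.

ISO 51200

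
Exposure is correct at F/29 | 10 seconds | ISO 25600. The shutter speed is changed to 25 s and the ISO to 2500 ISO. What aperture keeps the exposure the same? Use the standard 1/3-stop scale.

Shutter speed: 10 → 13 → 15 → 20 → 25 — 1 1/3 stops longer (brighter).
ISO: 25600 → 20000 → 16000 → 12800 → 10000 → 8000 → 6400 → 5000 → 4000 → 3200 → 2500 — 3 1/3 stops lower (darker).
Net change so far: 2 stops darker. Offset with the aperture: f/29 → f/25 → f/22 → f/20 → f/18 → f/16 → f/14.

f/14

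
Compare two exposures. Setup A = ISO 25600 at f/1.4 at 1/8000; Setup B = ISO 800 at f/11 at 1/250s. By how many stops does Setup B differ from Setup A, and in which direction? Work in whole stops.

Aperture: f/1.4 → f/2 → f/2.8 → f/4 → f/5.6 → f/8 → f/11 — 6 stops stopped down (darker).
Shutter speed: 1/8000 → 1/4000 → 1/2000 → 1/1000 → 1/500 → 1/250 — 5 stops slower (brighter).
ISO: 25600 → 12800 → 6400 → 3200 → 1600 → 800 — 5 stops dropped (darker).
Net: −6 +5 −5 = −6 stops.

6 stops darker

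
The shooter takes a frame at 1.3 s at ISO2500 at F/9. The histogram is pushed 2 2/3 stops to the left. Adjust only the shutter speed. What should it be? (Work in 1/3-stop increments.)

Underexposed by 2 2/3 stops → need 2 2/3 stops brighter.
Shutter speed: 1.3 → 1.6 → 2 → 2.5 → 3.2 → 4 → 5 → 6 → 8.

8 s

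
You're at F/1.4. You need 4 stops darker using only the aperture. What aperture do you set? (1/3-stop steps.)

Aperture: f/1.4 → f/1.6 → f/1.8 → f/2 → f/2.2 → f/2.5 → f/2.8 → f/3.2 → f/3.5 → f/4 → f/4.5 → f/5 → f/5.6 — 4 stops narrower (darker).

f/5.6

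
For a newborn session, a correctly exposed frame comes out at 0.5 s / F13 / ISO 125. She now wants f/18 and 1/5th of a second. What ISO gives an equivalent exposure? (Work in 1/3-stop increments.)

ISO 640

Aperture: f/13 → f/14 → f/16 → f/18 — 1 stop narrower (darker).
Shutter speed: 0.5 → 0.4 → 0.3 → 1/4 → 1/5 — 1 1/3 stops faster (darker).
Net change so far: 2 1/3 stops darker. Offset with the ISO: 125 → 160 → 200 → 250 → 320 → 400 → 500 → 640.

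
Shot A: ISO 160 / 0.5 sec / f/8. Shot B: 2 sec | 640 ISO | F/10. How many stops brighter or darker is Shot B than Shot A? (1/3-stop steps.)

3 1/3 stops brighter

Aperture: f/8 → f/9 → f/10 — 2/3 stop stopped down (darker).
Shutter speed: 0.5 → 0.6 → 0.8 → 1 → 1.3 → 1.6 → 2 — 2 stops slower (brighter).
ISO: 160 → 200 → 250 → 320 → 400 → 500 → 640 — 2 stops raised (brighter).
Net: −2/3 +2 +2 = +3 1/3 stops.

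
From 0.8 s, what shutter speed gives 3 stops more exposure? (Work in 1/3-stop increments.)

6 s

Shutter speed: 0.8 → 1 → 1.3 → 1.6 → 2 → 2.5 → 3.2 → 4 → 5 → 6 — 3 stops slower (brighter).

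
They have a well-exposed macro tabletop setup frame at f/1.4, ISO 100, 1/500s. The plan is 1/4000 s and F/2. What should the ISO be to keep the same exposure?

ISO 1600

Shutter speed: 1/500 → 1/1000 → 1/2000 → 1/4000 — 3 stops shorter (darker).
Aperture: f/1.4 → f/2 — 1 stop narrower (darker).
Net change so far: 4 stops darker. Offset with the ISO: 100 → 200 → 400 → 800 → 1600.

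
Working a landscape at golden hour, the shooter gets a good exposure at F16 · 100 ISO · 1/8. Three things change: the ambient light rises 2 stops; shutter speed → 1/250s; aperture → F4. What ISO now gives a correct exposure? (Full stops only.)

ISO 50

Scene light: 2 stops brighter.
Shutter speed: 1/8 → 1/15 → 1/30 → 1/60 → 1/125 → 1/250 — 5 stops shorter (darker).
Aperture: f/16 → f/11 → f/8 → f/5.6 → f/4 — 4 stops opened up (brighter).
Net so far: 1 stop brighter. ISO: 100 → 50.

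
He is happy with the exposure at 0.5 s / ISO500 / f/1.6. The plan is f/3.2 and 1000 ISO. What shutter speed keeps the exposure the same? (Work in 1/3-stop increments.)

1 s

Aperture: f/1.6 → f/1.8 → f/2 → f/2.2 → f/2.5 → f/2.8 → f/3.2 — 2 stops smaller aperture (darker).
ISO: 500 → 640 → 800 → 1000 — 1 stop higher (brighter).
Net change so far: 1 stop darker. Offset with the shutter speed: 0.5 → 0.6 → 0.8 → 1.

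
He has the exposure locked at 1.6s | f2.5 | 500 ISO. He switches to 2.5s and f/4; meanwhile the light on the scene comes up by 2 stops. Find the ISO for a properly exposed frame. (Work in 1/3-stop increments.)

Scene light: 2 stops brighter.
Shutter speed: 1.6 → 2 → 2.5 — 2/3 stop longer (brighter).
Aperture: f/2.5 → f/2.8 → f/3.2 → f/3.5 → f/4 — 1 1/3 stops stopped down (darker).
Net so far: 1 1/3 stops brighter. ISO: 500 → 400 → 320 → 250 → 200.

ISO 200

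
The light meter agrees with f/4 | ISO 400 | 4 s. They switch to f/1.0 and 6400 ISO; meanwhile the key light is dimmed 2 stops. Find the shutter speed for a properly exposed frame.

Scene light: 2 stops darker.
Aperture: f/4 → f/2.8 → f/2 → f/1.4 → f/1.0 — 4 stops opened up (brighter).
ISO: 400 → 800 → 1600 → 3200 → 6400 — 4 stops raised (brighter).
Net so far: 6 stops brighter. Shutter speed: 4 → 2 → 1 → 1/2 → 1/4 → 1/8 → 1/15.

1/15s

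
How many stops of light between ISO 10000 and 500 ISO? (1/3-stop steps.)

10000 → 8000 → 6400 → 5000 → 4000 → 3200 → 2500 → 2000 → 1600 → 1250 → 1000 → 800 → 640 → 500 — count the steps: 13 third-stops = 4 1/3 stops.

4 1/3 stops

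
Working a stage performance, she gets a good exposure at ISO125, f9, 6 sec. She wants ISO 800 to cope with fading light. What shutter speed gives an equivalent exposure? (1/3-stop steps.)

1 s

ISO: 125 → 160 → 200 → 250 → 320 → 400 → 500 → 640 → 800 — 2 2/3 stops raised (brighter).
Need 2 2/3 stops darker from the shutter speed: 6 → 5 → 4 → 3.2 → 2.5 → 2 → 1.6 → 1.3 → 1.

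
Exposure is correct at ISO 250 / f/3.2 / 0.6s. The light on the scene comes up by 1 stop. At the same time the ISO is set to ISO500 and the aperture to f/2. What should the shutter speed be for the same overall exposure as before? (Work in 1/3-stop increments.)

1/15s

Scene light: 1 stop brighter.
ISO: 250 → 320 → 400 → 500 — 1 stop higher (brighter).
Aperture: f/3.2 → f/2.8 → f/2.5 → f/2.2 → f/2 — 1 1/3 stops larger aperture (brighter).
Net so far: 3 1/3 stops brighter. Shutter speed: 0.6 → 0.5 → 0.4 → 0.3 → 1/4 → 1/5 → 1/6 → 1/8 → 1/10 → 1/13 → 1/15.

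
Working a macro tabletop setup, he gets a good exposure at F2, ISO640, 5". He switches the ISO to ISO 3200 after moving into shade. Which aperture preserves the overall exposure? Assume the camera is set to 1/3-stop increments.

ISO: 640 → 800 → 1000 → 1250 → 1600 → 2000 → 2500 → 3200 — 2 1/3 stops raised (brighter).
Need 2 1/3 stops darker from the aperture: f/2 → f/2.2 → f/2.5 → f/2.8 → f/3.2 → f/3.5 → f/4 → f/4.5.

f/4.5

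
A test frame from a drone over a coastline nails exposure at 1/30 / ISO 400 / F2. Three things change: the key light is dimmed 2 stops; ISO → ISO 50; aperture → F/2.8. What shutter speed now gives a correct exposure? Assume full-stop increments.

2 s

Scene light: 2 stops darker.
ISO: 400 → 200 → 100 → 50 — 3 stops dropped (darker).
Aperture: f/2 → f/2.8 — 1 stop smaller aperture (darker).
Net so far: 6 stops darker. Shutter speed: 1/30 → 1/15 → 1/8 → 1/4 → 1/2 → 1 → 2.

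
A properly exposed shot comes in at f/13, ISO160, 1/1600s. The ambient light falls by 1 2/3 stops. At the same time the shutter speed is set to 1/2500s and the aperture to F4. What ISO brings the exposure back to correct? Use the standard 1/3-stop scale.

Scene light: 1 2/3 stops darker.
Shutter speed: 1/1600 → 1/2000 → 1/2500 — 2/3 stop faster (darker).
Aperture: f/13 → f/11 → f/10 → f/9 → f/8 → f/7.1 → f/6.3 → f/5.6 → f/5 → f/4.5 → f/4 — 3 1/3 stops opened up (brighter).
Net so far: 1 stop brighter. ISO: 160 → 125 → 100 → 80.

ISO 80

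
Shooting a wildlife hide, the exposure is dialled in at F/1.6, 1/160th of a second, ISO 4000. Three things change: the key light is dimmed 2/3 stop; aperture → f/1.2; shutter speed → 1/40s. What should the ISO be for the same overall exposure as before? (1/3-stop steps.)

ISO 1000

Scene light: 2/3 stop darker.
Aperture: f/1.6 → f/1.4 → f/1.2 — 2/3 stop wider (brighter).
Shutter speed: 1/160 → 1/125 → 1/100 → 1/80 → 1/60 → 1/50 → 1/40 — 2 stops longer (brighter).
Net so far: 2 stops brighter. ISO: 4000 → 3200 → 2500 → 2000 → 1600 → 1250 → 1000.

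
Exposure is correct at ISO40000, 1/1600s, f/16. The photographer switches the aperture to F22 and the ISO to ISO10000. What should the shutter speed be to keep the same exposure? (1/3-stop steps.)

1/200s

Aperture: f/16 → f/18 → f/20 → f/22 — 1 stop narrower (darker).
ISO: 40000 → 32000 → 25600 → 20000 → 16000 → 12800 → 10000 — 2 stops dropped (darker).
Net change so far: 3 stops darker. Offset with the shutter speed: 1/1600 → 1/1250 → 1/1000 → 1/800 → 1/640 → 1/500 → 1/400 → 1/320 → 1/250 → 1/200.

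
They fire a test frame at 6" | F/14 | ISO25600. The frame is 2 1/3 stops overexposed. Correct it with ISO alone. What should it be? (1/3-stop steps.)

Overexposed by 2 1/3 stops → need 2 1/3 stops darker.
ISO: 25600 → 20000 → 16000 → 12800 → 10000 → 8000 → 6400 → 5000.

ISO 5000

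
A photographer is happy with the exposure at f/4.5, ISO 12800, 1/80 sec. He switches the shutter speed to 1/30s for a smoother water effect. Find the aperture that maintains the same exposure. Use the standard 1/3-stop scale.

Shutter speed: 1/80 → 1/60 → 1/50 → 1/40 → 1/30 — 1 1/3 stops slower (brighter).
Need 1 1/3 stops darker from the aperture: f/4.5 → f/5 → f/5.6 → f/6.3 → f/7.1.

f/7.1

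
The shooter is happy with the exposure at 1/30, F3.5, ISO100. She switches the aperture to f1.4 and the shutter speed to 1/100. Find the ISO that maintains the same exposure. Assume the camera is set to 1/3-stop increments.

ISO 50

Aperture: f/3.5 → f/3.2 → f/2.8 → f/2.5 → f/2.2 → f/2 → f/1.8 → f/1.6 → f/1.4 — 2 2/3 stops opened up (brighter).
Shutter speed: 1/30 → 1/40 → 1/50 → 1/60 → 1/80 → 1/100 — 1 2/3 stops shorter (darker).
Net change so far: 1 stop brighter. Offset with the ISO: 100 → 80 → 64 → 50.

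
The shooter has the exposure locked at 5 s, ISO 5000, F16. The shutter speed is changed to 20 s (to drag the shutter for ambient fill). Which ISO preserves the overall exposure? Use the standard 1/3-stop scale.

Shutter speed: 5 → 6 → 8 → 10 → 13 → 15 → 20 — 2 stops longer (brighter).
Need 2 stops darker from the ISO: 5000 → 4000 → 3200 → 2500 → 2000 → 1600 → 1250.

ISO 1250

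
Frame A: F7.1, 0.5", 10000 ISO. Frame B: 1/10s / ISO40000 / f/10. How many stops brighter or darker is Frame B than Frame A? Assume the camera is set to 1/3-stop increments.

Aperture: f/7.1 → f/8 → f/9 → f/10 — 1 stop smaller aperture (darker).
Shutter speed: 0.5 → 0.4 → 0.3 → 1/4 → 1/5 → 1/6 → 1/8 → 1/10 — 2 1/3 stops shorter (darker).
ISO: 10000 → 12800 → 16000 → 20000 → 25600 → 32000 → 40000 — 2 stops raised (brighter).
Net: −1 −2 1/3 +2 = −1 1/3 stops.

1 1/3 stops darker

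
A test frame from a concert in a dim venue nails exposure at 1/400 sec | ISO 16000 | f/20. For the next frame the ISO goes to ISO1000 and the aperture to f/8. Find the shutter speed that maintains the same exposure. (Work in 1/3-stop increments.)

1/160s

ISO: 16000 → 12800 → 10000 → 8000 → 6400 → 5000 → 4000 → 3200 → 2500 → 2000 → 1600 → 1250 → 1000 — 4 stops lower (darker).
Aperture: f/20 → f/18 → f/16 → f/14 → f/13 → f/11 → f/10 → f/9 → f/8 — 2 2/3 stops opened up (brighter).
Net change so far: 1 1/3 stops darker. Offset with the shutter speed: 1/400 → 1/320 → 1/250 → 1/200 → 1/160.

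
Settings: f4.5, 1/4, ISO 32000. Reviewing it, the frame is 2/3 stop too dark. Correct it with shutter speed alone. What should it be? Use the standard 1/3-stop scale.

Underexposed by 2/3 stop → need 2/3 stop brighter.
Shutter speed: 1/4 → 0.3 → 0.4.

0.4 s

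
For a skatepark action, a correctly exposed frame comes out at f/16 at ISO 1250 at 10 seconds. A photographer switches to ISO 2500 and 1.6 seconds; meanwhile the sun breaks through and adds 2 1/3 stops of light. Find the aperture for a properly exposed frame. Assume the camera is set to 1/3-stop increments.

Scene light: 2 1/3 stops brighter.
ISO: 1250 → 1600 → 2000 → 2500 — 1 stop higher (brighter).
Shutter speed: 10 → 8 → 6 → 5 → 4 → 3.2 → 2.5 → 2 → 1.6 — 2 2/3 stops shorter (darker).
Net so far: 2/3 stop brighter. Aperture: f/16 → f/18 → f/20.

f/20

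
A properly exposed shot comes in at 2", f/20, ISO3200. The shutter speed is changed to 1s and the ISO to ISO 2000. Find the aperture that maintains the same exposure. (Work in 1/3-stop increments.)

Shutter speed: 2 → 1.6 → 1.3 → 1 — 1 stop shorter (darker).
ISO: 3200 → 2500 → 2000 — 2/3 stop lower (darker).
Net change so far: 1 2/3 stops darker. Offset with the aperture: f/20 → f/18 → f/16 → f/14 → f/13 → f/11.

f/11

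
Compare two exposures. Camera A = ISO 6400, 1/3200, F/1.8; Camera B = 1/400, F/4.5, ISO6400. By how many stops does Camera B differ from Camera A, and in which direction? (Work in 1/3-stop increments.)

Aperture: f/1.8 → f/2 → f/2.2 → f/2.5 → f/2.8 → f/3.2 → f/3.5 → f/4 → f/4.5 — 2 2/3 stops narrower (darker).
Shutter speed: 1/3200 → 1/2500 → 1/2000 → 1/1600 → 1/1250 → 1/1000 → 1/800 → 1/640 → 1/500 → 1/400 — 3 stops longer (brighter).
ISO: unchanged.
Net: −2 2/3 +3 = +1/3 stops.

1/3 stop brighter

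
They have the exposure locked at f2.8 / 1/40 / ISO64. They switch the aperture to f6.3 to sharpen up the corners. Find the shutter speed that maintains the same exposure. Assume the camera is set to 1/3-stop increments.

Aperture: f/2.8 → f/3.2 → f/3.5 → f/4 → f/4.5 → f/5 → f/5.6 → f/6.3 — 2 1/3 stops smaller aperture (darker).
Need 2 1/3 stops brighter from the shutter speed: 1/40 → 1/30 → 1/25 → 1/20 → 1/15 → 1/13 → 1/10 → 1/8.

1/8s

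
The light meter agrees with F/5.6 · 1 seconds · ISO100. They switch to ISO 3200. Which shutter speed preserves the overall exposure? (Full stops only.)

1/30s

ISO: 100 → 200 → 400 → 800 → 1600 → 3200 — 5 stops higher (brighter).
Need 5 stops darker from the shutter speed: 1 → 1/2 → 1/4 → 1/8 → 1/15 → 1/30.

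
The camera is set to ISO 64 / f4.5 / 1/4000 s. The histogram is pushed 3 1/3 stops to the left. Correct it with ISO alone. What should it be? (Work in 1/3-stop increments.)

Underexposed by 3 1/3 stops → need 3 1/3 stops brighter.
ISO: 64 → 80 → 100 → 125 → 160 → 200 → 250 → 320 → 400 → 500 → 640.

ISO 640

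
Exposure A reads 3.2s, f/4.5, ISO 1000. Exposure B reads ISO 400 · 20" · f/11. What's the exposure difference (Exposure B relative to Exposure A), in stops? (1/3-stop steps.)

1 1/3 stops darker

Aperture: f/4.5 → f/5 → f/5.6 → f/6.3 → f/7.1 → f/8 → f/9 → f/10 → f/11 — 2 2/3 stops smaller aperture (darker).
Shutter speed: 3.2 → 4 → 5 → 6 → 8 → 10 → 13 → 15 → 20 — 2 2/3 stops slower (brighter).
ISO: 1000 → 800 → 640 → 500 → 400 — 1 1/3 stops lower (darker).
Net: −2 2/3 +2 2/3 −1 1/3 = −1 1/3 stops.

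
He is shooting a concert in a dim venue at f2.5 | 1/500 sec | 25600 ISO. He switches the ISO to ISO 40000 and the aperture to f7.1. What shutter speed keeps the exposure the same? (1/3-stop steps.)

ISO: 25600 → 32000 → 40000 — 2/3 stop higher (brighter).
Aperture: f/2.5 → f/2.8 → f/3.2 → f/3.5 → f/4 → f/4.5 → f/5 → f/5.6 → f/6.3 → f/7.1 — 3 stops narrower (darker).
Net change so far: 2 1/3 stops darker. Offset with the shutter speed: 1/500 → 1/400 → 1/320 → 1/250 → 1/200 → 1/160 → 1/125 → 1/100.

1/100s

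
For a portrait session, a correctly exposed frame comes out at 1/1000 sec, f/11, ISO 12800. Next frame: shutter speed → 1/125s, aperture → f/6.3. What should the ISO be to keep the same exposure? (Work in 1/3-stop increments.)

ISO 500

Shutter speed: 1/1000 → 1/800 → 1/640 → 1/500 → 1/400 → 1/320 → 1/250 → 1/200 → 1/160 → 1/125 — 3 stops slower (brighter).
Aperture: f/11 → f/10 → f/9 → f/8 → f/7.1 → f/6.3 — 1 2/3 stops larger aperture (brighter).
Net change so far: 4 2/3 stops brighter. Offset with the ISO: 12800 → 10000 → 8000 → 6400 → 5000 → 4000 → 3200 → 2500 → 2000 → 1600 → 1250 → 1000 → 800 → 640 → 500.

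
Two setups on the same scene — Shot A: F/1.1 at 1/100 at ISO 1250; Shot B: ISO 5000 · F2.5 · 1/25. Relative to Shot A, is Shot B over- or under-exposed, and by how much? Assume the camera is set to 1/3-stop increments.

1 2/3 stops brighter

Aperture: f/1.1 → f/1.2 → f/1.4 → f/1.6 → f/1.8 → f/2 → f/2.2 → f/2.5 — 2 1/3 stops smaller aperture (darker).
Shutter speed: 1/100 → 1/80 → 1/60 → 1/50 → 1/40 → 1/30 → 1/25 — 2 stops slower (brighter).
ISO: 1250 → 1600 → 2000 → 2500 → 3200 → 4000 → 5000 — 2 stops raised (brighter).
Net: −2 1/3 +2 +2 = +1 2/3 stops.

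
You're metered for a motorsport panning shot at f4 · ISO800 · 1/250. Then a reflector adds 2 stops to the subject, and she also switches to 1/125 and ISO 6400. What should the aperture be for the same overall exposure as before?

Scene light: 2 stops brighter.
Shutter speed: 1/250 → 1/125 — 1 stop longer (brighter).
ISO: 800 → 1600 → 3200 → 6400 — 3 stops raised (brighter).
Net so far: 6 stops brighter. Aperture: f/4 → f/5.6 → f/8 → f/11 → f/16 → f/22 → f/32.

f/32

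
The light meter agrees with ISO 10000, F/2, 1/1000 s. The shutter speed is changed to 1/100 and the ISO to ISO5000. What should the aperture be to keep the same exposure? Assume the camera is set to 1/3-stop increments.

f/4.5

Shutter speed: 1/1000 → 1/800 → 1/640 → 1/500 → 1/400 → 1/320 → 1/250 → 1/200 → 1/160 → 1/125 → 1/100 — 3 1/3 stops slower (brighter).
ISO: 10000 → 8000 → 6400 → 5000 — 1 stop lower (darker).
Net change so far: 2 1/3 stops brighter. Offset with the aperture: f/2 → f/2.2 → f/2.5 → f/2.8 → f/3.2 → f/3.5 → f/4 → f/4.5.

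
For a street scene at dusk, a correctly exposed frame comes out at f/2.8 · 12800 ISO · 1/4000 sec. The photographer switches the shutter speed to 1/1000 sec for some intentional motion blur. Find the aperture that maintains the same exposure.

Shutter speed: 1/4000 → 1/2000 → 1/1000 — 2 stops slower (brighter).
Need 2 stops darker from the aperture: f/2.8 → f/4 → f/5.6.

f/5.6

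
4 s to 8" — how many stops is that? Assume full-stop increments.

1 stop

4 → 8 — count the steps: 1 stop.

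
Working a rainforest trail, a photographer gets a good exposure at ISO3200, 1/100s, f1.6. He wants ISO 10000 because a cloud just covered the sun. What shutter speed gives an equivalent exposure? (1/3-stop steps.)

ISO: 3200 → 4000 → 5000 → 6400 → 8000 → 10000 — 1 2/3 stops higher (brighter).
Need 1 2/3 stops darker from the shutter speed: 1/100 → 1/125 → 1/160 → 1/200 → 1/250 → 1/320.

1/320s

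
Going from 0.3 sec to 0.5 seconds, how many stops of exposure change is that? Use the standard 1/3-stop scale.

0.3 → 0.4 → 0.5 — count the steps: 2 third-stops = 2/3 stop.

2/3 stop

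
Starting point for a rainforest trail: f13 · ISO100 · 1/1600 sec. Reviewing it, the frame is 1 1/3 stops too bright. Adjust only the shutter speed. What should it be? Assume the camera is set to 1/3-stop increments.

Overexposed by 1 1/3 stops → need 1 1/3 stops darker.
Shutter speed: 1/1600 → 1/2000 → 1/2500 → 1/3200 → 1/4000.

1/4000s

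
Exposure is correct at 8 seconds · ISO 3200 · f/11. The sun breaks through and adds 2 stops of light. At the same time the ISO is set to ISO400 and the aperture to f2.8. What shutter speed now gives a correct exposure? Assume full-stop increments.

1 s

Scene light: 2 stops brighter.
ISO: 3200 → 1600 → 800 → 400 — 3 stops lower (darker).
Aperture: f/11 → f/8 → f/5.6 → f/4 → f/2.8 — 4 stops opened up (brighter).
Net so far: 3 stops brighter. Shutter speed: 8 → 4 → 2 → 1.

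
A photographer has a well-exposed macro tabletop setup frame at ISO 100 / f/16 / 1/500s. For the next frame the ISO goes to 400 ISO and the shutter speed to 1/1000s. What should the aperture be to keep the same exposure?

f/22

ISO: 100 → 200 → 400 — 2 stops raised (brighter).
Shutter speed: 1/500 → 1/1000 — 1 stop shorter (darker).
Net change so far: 1 stop brighter. Offset with the aperture: f/16 → f/22.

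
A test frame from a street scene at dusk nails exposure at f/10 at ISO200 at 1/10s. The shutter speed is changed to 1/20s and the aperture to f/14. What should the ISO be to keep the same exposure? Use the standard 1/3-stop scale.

ISO 800

Shutter speed: 1/10 → 1/13 → 1/15 → 1/20 — 1 stop shorter (darker).
Aperture: f/10 → f/11 → f/13 → f/14 — 1 stop stopped down (darker).
Net change so far: 2 stops darker. Offset with the ISO: 200 → 250 → 320 → 400 → 500 → 640 → 800.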